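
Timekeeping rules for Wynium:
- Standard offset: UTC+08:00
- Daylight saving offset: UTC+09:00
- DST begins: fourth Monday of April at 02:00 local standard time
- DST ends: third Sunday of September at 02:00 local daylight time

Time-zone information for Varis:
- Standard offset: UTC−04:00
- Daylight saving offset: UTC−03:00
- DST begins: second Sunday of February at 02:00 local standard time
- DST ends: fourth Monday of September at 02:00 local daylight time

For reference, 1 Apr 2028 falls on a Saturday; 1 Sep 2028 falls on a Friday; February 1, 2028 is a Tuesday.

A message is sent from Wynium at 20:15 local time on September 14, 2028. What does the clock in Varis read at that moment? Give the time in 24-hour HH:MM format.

1 April 2028 is a Saturday, so the first Monday is April 3 and the fourth is April 24.
1 September 2028 is a Friday, so the first Sunday is September 3 and the third is September 17.
September 14, 2028 falls between 24 April and 17 September, so daylight saving is in effect and Wynium is at UTC+09:00.
20:15 Wynium − 9h = 11:15 UTC.
1 February 2028 is a Tuesday, so the first Sunday is February 6 and the second is February 13.
1 September 2028 is a Friday, so the first Monday is September 4 and the fourth is September 25.
At the standard offset (UTC−04:00), 11:15 UTC − 4h = 07:15 Varis standard time.
The standard-time date in Varis, September 14, 2028, lies within the daylight-saving period (13 February – 25 September), so Varis is on daylight time, UTC−03:00.
11:15 UTC − 3h = 08:15 Varis.

08:15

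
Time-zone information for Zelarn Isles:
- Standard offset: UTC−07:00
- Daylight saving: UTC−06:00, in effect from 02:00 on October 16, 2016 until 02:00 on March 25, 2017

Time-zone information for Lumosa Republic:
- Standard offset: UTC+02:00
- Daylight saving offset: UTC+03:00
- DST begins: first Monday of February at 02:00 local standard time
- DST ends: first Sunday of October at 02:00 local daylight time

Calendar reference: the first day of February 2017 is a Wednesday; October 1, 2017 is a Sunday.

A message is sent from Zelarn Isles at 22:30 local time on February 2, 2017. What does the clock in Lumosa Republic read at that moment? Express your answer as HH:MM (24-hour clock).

February 2, 2017 falls between 16 October 2016 and 25 March 2017, so daylight saving is in effect and Zelarn Isles is at UTC−06:00.
22:30 Zelarn Isles + 6h = 04:30 UTC (rolling into the next day, 3 February 2017).
1 February 2017 is a Wednesday, so the first Monday is February 6.
1 October 2017 is a Sunday, so the first Sunday is October 1.
At the standard offset (UTC+02:00), 04:30 UTC + 2h = 06:30 Lumosa Republic standard time.
Daylight saving runs 6 February – 1 October; the standard-time date in Lumosa Republic, February 3, 2017, is outside that window, so Lumosa Republic is on standard time at UTC+02:00.
04:30 UTC + 2h = 06:30 Lumosa Republic.

06:30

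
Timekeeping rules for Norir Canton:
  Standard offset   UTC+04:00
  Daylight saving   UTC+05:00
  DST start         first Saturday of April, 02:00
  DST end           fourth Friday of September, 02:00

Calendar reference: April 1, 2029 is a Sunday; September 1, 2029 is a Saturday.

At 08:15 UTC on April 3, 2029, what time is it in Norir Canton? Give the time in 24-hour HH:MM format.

12:15

1 April 2029 is a Sunday, so the first Saturday is April 7.
1 September 2029 is a Saturday, so the first Friday is September 7 and the fourth is September 28.
At the standard offset (UTC+04:00), 08:15 UTC + 4h = 12:15 Norir Canton standard time.
Daylight saving runs 7 April – 28 September; the standard-time date in Norir Canton, April 3, 2029, is outside that window, so Norir Canton is on standard time at UTC+04:00.
08:15 UTC + 4h = 12:15 local.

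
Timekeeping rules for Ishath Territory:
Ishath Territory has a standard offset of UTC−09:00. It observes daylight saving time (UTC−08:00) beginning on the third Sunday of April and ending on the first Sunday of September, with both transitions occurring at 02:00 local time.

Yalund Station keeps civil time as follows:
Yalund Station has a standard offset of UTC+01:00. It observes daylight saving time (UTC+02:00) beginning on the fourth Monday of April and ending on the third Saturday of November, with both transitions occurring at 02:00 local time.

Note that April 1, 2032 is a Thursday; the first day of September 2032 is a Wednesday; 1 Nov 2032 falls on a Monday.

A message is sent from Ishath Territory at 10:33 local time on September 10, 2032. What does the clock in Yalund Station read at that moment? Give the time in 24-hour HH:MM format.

21:33

1 April 2032 is a Thursday, so the first Sunday is April 4 and the third is April 18.
1 September 2032 is a Wednesday, so the first Sunday is September 5.
Daylight saving runs 18 April – 5 September; September 10, 2032 is outside that window, so Ishath Territory is on standard time at UTC−09:00.
10:33 Ishath Territory + 9h = 19:33 UTC.
1 April 2032 is a Thursday, so the first Monday is April 5 and the fourth is April 26.
1 November 2032 is a Monday, so the first Saturday is November 6 and the third is November 20.
At the standard offset (UTC+01:00), 19:33 UTC + 1h = 20:33 Yalund Station standard time.
The standard-time date in Yalund Station, September 10, 2032, lies within the daylight-saving period (26 April – 20 November), so Yalund Station is on daylight time, UTC+02:00.
19:33 UTC + 2h = 21:33 Yalund Station.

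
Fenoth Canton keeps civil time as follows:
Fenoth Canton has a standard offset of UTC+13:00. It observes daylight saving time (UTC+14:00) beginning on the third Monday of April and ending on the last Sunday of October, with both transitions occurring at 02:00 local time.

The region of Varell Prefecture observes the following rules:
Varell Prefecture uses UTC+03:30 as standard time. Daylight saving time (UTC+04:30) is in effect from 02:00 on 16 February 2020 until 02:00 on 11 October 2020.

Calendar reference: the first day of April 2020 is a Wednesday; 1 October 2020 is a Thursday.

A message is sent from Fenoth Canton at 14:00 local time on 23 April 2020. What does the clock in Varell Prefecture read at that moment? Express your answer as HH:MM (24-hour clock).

04:30

1 April 2020 is a Wednesday, so the first Monday is April 6 and the third is April 20.
1 October 2020 is a Thursday, so Sundays fall on 4, 11, 18, 25; the last is October 25.
Daylight saving runs 20 April – 25 October; 23 April 2020 is inside that window, so Fenoth Canton is at UTC+14:00.
14:00 Fenoth Canton − 14h = 00:00 UTC.
At the standard offset (UTC+03:30), 00:00 UTC + 3h30m = 03:30 Varell Prefecture standard time.
Daylight saving runs 16 February – 11 October; the standard-time date in Varell Prefecture, 23 April 2020, is inside that window, so Varell Prefecture is at UTC+04:30.
00:00 UTC + 4h30m = 04:30 Varell Prefecture.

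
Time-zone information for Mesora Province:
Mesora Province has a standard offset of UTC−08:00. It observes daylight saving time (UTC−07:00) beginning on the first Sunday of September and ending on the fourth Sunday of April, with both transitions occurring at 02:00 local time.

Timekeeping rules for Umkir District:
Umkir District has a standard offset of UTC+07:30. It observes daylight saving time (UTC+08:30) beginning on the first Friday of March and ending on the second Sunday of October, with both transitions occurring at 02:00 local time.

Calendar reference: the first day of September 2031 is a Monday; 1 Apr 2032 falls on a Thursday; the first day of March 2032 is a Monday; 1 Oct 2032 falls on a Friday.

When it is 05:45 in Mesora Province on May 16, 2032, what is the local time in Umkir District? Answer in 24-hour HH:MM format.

1 September 2031 is a Monday, so the first Sunday is September 7.
1 April 2032 is a Thursday, so the first Sunday is April 4 and the fourth is April 25.
May 16, 2032 is outside the daylight-saving period (7 September 2031 – 25 April 2032), so Mesora Province is on standard time, UTC−08:00.
05:45 Mesora Province + 8h = 13:45 UTC.
1 March 2032 is a Monday, so the first Friday is March 5.
1 October 2032 is a Friday, so the first Sunday is October 3 and the second is October 10.
At the standard offset (UTC+07:30), 13:45 UTC + 7h30m = 21:15 Umkir District standard time.
The standard-time date in Umkir District, May 16, 2032, falls between 5 March and 10 October, so daylight saving is in effect and Umkir District is at UTC+08:30.
13:45 UTC + 8h30m = 22:15 Umkir District.

22:15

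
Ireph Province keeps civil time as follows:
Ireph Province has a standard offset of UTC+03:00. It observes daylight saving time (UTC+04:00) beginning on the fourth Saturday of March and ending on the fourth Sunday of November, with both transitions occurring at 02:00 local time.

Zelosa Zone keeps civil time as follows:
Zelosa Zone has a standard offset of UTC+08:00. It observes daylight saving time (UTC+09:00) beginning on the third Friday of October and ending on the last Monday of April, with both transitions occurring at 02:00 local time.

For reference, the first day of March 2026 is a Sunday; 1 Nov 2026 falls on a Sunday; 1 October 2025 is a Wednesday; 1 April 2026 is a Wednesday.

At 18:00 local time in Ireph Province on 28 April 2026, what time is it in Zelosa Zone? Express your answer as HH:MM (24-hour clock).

1 March 2026 is a Sunday, so the first Saturday is March 7 and the fourth is March 28.
1 November 2026 is a Sunday, so the first Sunday is November 1 and the fourth is November 22.
28 April 2026 falls between 28 March and 22 November, so daylight saving is in effect and Ireph Province is at UTC+04:00.
18:00 Ireph Province − 4h = 14:00 UTC.
1 October 2025 is a Wednesday, so the first Friday is October 3 and the third is October 17.
1 April 2026 is a Wednesday, so Mondays fall on 6, 13, 20, 27; the last is April 27.
At the standard offset (UTC+08:00), 14:00 UTC + 8h = 22:00 Zelosa Zone standard time.
The standard-time date in Zelosa Zone, 28 April 2026, is outside the daylight-saving period (17 October 2025 – 27 April 2026), so Zelosa Zone is on standard time, UTC+08:00.
14:00 UTC + 8h = 22:00 Zelosa Zone.

22:00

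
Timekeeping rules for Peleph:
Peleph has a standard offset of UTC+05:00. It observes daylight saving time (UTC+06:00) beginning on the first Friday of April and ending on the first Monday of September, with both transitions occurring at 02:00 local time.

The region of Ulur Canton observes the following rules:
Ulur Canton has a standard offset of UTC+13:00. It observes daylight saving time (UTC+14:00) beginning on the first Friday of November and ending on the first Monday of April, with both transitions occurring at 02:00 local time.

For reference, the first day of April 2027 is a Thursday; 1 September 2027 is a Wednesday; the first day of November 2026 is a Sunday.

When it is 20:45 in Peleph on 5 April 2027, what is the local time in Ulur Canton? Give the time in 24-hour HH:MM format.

1 April 2027 is a Thursday, so the first Friday is April 2.
1 September 2027 is a Wednesday, so the first Monday is September 6.
Daylight saving runs 2 April – 6 September; 5 April 2027 is inside that window, so Peleph is at UTC+06:00.
20:45 Peleph − 6h = 14:45 UTC.
1 November 2026 is a Sunday, so the first Friday is November 6.
1 April 2027 is a Thursday, so the first Monday is April 5.
At the standard offset (UTC+13:00), 14:45 UTC + 13h = 03:45 Ulur Canton standard time (rolling into the next day, 6 April 2027).
The standard-time date in Ulur Canton, 6 April 2027, does not fall between 6 November 2026 and 5 April 2027, so daylight saving is not in effect and Ulur Canton is at UTC+13:00.
14:45 UTC + 13h = 03:45 Ulur Canton (rolling into the next day, 6 April 2027).

03:45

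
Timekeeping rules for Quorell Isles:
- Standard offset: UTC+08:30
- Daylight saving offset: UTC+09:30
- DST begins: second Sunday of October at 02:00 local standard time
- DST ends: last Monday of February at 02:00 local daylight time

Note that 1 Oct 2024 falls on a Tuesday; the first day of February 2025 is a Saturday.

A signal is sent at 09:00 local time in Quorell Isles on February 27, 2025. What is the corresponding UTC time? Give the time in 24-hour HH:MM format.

00:30

1 October 2024 is a Tuesday, so the first Sunday is October 6 and the second is October 13.
1 February 2025 is a Saturday, so Mondays fall on 3, 10, 17, 24; the last is February 24.
February 27, 2025 is outside the daylight-saving period (13 October 2024 – 24 February 2025), so Quorell Isles is on standard time, UTC+08:30.
09:00 local − 8h30m = 00:30 UTC.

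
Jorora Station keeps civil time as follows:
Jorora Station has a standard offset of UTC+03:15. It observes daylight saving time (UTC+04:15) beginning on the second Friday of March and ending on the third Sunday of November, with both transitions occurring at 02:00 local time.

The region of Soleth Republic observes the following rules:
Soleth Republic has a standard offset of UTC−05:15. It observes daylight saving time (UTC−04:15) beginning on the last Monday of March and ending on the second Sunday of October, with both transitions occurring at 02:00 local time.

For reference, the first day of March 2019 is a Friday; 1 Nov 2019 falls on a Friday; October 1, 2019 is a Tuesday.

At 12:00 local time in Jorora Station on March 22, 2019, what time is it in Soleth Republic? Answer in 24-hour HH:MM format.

1 March 2019 is a Friday, so the first Friday is March 1 and the second is March 8.
1 November 2019 is a Friday, so the first Sunday is November 3 and the third is November 17.
March 22, 2019 falls between 8 March and 17 November, so daylight saving is in effect and Jorora Station is at UTC+04:15.
12:00 Jorora Station − 4h15m = 07:45 UTC.
1 March 2019 is a Friday, so Mondays fall on 4, 11, 18, 25; the last is March 25.
1 October 2019 is a Tuesday, so the first Sunday is October 6 and the second is October 13.
At the standard offset (UTC−05:15), 07:45 UTC − 5h15m = 02:30 Soleth Republic standard time.
The standard-time date in Soleth Republic, March 22, 2019, is outside the daylight-saving period (25 March – 13 October), so Soleth Republic is on standard time, UTC−05:15.
07:45 UTC − 5h15m = 02:30 Soleth Republic.

02:30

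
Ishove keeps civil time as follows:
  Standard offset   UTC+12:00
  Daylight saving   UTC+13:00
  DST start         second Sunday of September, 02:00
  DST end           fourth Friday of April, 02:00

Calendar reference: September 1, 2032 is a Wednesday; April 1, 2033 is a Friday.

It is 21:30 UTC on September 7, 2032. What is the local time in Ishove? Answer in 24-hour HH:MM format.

09:30

1 September 2032 is a Wednesday, so the first Sunday is September 5 and the second is September 12.
1 April 2033 is a Friday, so the first Friday is April 1 and the fourth is April 22.
At the standard offset (UTC+12:00), 21:30 UTC + 12h = 09:30 Ishove standard time (rolling into the next day, 8 September 2032).
Daylight saving runs 12 September 2032 – 22 April 2033; the standard-time date in Ishove, September 8, 2032, is outside that window, so Ishove is on standard time at UTC+12:00.
21:30 UTC + 12h = 09:30 local (rolling into the next day, 8 September 2032).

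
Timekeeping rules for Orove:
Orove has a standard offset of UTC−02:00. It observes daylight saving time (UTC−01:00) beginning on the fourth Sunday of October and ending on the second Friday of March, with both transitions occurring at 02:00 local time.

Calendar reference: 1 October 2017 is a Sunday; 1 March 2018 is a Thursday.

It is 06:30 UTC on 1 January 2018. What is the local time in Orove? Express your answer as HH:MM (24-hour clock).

05:30

1 October 2017 is a Sunday, so the first Sunday is October 1 and the fourth is October 22.
1 March 2018 is a Thursday, so the first Friday is March 2 and the second is March 9.
At the standard offset (UTC−02:00), 06:30 UTC − 2h = 04:30 Orove standard time.
The standard-time date in Orove, 1 January 2018, falls between 22 October 2017 and 9 March 2018, so daylight saving is in effect and Orove is at UTC−01:00.
06:30 UTC − 1h = 05:30 local.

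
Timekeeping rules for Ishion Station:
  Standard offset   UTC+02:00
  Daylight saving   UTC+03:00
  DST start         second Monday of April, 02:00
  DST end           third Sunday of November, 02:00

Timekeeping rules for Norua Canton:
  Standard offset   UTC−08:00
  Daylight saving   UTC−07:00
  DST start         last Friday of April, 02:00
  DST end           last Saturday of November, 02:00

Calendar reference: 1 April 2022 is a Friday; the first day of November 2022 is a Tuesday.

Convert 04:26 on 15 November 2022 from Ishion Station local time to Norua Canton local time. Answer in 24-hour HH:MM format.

1 April 2022 is a Friday, so the first Monday is April 4 and the second is April 11.
1 November 2022 is a Tuesday, so the first Sunday is November 6 and the third is November 20.
Daylight saving runs 11 April – 20 November; 15 November 2022 is inside that window, so Ishion Station is at UTC+03:00.
04:26 Ishion Station − 3h = 01:26 UTC.
1 April 2022 is a Friday, so Fridays fall on 1, 8, 15, 22, 29; the last is April 29.
1 November 2022 is a Tuesday, so Saturdays fall on 5, 12, 19, 26; the last is November 26.
At the standard offset (UTC−08:00), 01:26 UTC − 8h = 17:26 Norua Canton standard time (rolling into the previous day, 14 November 2022).
The standard-time date in Norua Canton, 14 November 2022, falls between 29 April and 26 November, so daylight saving is in effect and Norua Canton is at UTC−07:00.
01:26 UTC − 7h = 18:26 Norua Canton (rolling into the previous day, 14 November 2022).

18:26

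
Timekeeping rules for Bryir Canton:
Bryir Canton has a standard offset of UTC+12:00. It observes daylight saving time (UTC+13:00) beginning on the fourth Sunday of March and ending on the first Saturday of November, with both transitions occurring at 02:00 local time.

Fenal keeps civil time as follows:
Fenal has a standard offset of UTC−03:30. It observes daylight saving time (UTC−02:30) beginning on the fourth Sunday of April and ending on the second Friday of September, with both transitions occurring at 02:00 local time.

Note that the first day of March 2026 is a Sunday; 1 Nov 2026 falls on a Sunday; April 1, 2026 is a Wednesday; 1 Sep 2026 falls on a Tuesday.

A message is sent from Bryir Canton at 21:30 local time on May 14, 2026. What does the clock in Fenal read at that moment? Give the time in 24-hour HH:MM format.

06:00

1 March 2026 is a Sunday, so the first Sunday is March 1 and the fourth is March 22.
1 November 2026 is a Sunday, so the first Saturday is November 7.
May 14, 2026 falls between 22 March and 7 November, so daylight saving is in effect and Bryir Canton is at UTC+13:00.
21:30 Bryir Canton − 13h = 08:30 UTC.
1 April 2026 is a Wednesday, so the first Sunday is April 5 and the fourth is April 26.
1 September 2026 is a Tuesday, so the first Friday is September 4 and the second is September 11.
At the standard offset (UTC−03:30), 08:30 UTC − 3h30m = 05:00 Fenal standard time.
The standard-time date in Fenal, May 14, 2026, lies within the daylight-saving period (26 April – 11 September), so Fenal is on daylight time, UTC−02:30.
08:30 UTC − 2h30m = 06:00 Fenal.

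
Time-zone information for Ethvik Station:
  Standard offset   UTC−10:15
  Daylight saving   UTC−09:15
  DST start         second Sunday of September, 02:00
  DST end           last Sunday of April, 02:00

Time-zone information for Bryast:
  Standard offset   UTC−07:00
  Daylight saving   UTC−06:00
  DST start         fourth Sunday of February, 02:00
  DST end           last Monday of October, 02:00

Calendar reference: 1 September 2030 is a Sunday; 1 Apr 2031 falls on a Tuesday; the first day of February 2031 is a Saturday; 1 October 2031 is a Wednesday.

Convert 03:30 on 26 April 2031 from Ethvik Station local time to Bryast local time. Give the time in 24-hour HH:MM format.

06:45

1 September 2030 is a Sunday, so the first Sunday is September 1 and the second is September 8.
1 April 2031 is a Tuesday, so Sundays fall on 6, 13, 20, 27; the last is April 27.
Daylight saving runs 8 September 2030 – 27 April 2031; 26 April 2031 is inside that window, so Ethvik Station is at UTC−09:15.
03:30 Ethvik Station + 9h15m = 12:45 UTC.
1 February 2031 is a Saturday, so the first Sunday is February 2 and the fourth is February 23.
1 October 2031 is a Wednesday, so Mondays fall on 6, 13, 20, 27; the last is October 27.
At the standard offset (UTC−07:00), 12:45 UTC − 7h = 05:45 Bryast standard time.
The standard-time date in Bryast, 26 April 2031, falls between 23 February and 27 October, so daylight saving is in effect and Bryast is at UTC−06:00.
12:45 UTC − 6h = 06:45 Bryast.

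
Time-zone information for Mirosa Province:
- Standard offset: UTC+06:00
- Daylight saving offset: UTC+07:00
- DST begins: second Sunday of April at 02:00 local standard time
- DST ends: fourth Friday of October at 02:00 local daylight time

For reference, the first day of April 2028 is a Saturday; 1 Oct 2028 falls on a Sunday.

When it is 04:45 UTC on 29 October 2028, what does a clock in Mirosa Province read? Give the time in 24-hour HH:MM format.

1 April 2028 is a Saturday, so the first Sunday is April 2 and the second is April 9.
1 October 2028 is a Sunday, so the first Friday is October 6 and the fourth is October 27.
At the standard offset (UTC+06:00), 04:45 UTC + 6h = 10:45 Mirosa Province standard time.
The standard-time date in Mirosa Province, 29 October 2028, is outside the daylight-saving period (9 April – 27 October), so Mirosa Province is on standard time, UTC+06:00.
04:45 UTC + 6h = 10:45 local.

10:45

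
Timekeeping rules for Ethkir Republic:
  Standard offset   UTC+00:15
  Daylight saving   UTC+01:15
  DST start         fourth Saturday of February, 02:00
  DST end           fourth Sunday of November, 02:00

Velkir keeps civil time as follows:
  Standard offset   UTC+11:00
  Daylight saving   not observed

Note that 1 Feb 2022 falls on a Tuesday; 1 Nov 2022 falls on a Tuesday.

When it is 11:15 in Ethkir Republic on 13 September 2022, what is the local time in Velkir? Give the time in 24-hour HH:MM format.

21:00

1 February 2022 is a Tuesday, so the first Saturday is February 5 and the fourth is February 26.
1 November 2022 is a Tuesday, so the first Sunday is November 6 and the fourth is November 27.
Daylight saving runs 26 February – 27 November; 13 September 2022 is inside that window, so Ethkir Republic is at UTC+01:15.
11:15 Ethkir Republic − 1h15m = 10:00 UTC.
Velkir has no daylight saving, so its offset is UTC+11:00 year-round.
10:00 UTC + 11h = 21:00 Velkir.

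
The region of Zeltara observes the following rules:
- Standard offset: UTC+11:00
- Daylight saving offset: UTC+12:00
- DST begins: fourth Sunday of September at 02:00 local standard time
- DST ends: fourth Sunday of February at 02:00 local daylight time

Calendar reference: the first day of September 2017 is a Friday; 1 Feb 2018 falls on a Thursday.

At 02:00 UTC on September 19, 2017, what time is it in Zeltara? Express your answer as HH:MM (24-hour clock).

1 September 2017 is a Friday, so the first Sunday is September 3 and the fourth is September 24.
1 February 2018 is a Thursday, so the first Sunday is February 4 and the fourth is February 25.
At the standard offset (UTC+11:00), 02:00 UTC + 11h = 13:00 Zeltara standard time.
Daylight saving runs 24 September 2017 – 25 February 2018; the standard-time date in Zeltara, September 19, 2017, is outside that window, so Zeltara is on standard time at UTC+11:00.
02:00 UTC + 11h = 13:00 local.

13:00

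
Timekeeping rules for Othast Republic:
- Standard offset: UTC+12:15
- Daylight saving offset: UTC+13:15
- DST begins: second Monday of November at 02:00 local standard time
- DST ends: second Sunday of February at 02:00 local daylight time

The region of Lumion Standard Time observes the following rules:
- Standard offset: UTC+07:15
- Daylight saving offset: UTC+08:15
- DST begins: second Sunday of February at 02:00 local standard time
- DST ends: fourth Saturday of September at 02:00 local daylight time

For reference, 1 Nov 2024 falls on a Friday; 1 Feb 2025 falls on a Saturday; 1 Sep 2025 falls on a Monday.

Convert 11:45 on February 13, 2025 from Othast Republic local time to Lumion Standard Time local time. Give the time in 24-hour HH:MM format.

07:45

1 November 2024 is a Friday, so the first Monday is November 4 and the second is November 11.
1 February 2025 is a Saturday, so the first Sunday is February 2 and the second is February 9.
Daylight saving runs 11 November 2024 – 9 February 2025; February 13, 2025 is outside that window, so Othast Republic is on standard time at UTC+12:15.
11:45 Othast Republic − 12h15m = 23:30 UTC (rolling into the previous day, 12 February 2025).
1 February 2025 is a Saturday, so the first Sunday is February 2 and the second is February 9.
1 September 2025 is a Monday, so the first Saturday is September 6 and the fourth is September 27.
At the standard offset (UTC+07:15), 23:30 UTC + 7h15m = 06:45 Lumion Standard Time standard time (rolling into the next day, 13 February 2025).
The standard-time date in Lumion Standard Time, February 13, 2025, falls between 9 February and 27 September, so daylight saving is in effect and Lumion Standard Time is at UTC+08:15.
23:30 UTC + 8h15m = 07:45 Lumion Standard Time (rolling into the next day, 13 February 2025).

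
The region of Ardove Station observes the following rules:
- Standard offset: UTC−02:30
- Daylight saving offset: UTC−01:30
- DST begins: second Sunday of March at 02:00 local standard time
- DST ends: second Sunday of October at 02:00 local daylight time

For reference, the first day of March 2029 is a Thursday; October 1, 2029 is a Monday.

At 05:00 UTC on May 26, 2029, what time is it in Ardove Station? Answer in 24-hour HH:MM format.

03:30

1 March 2029 is a Thursday, so the first Sunday is March 4 and the second is March 11.
1 October 2029 is a Monday, so the first Sunday is October 7 and the second is October 14.
At the standard offset (UTC−02:30), 05:00 UTC − 2h30m = 02:30 Ardove Station standard time.
The standard-time date in Ardove Station, May 26, 2029, falls between 11 March and 14 October, so daylight saving is in effect and Ardove Station is at UTC−01:30.
05:00 UTC − 1h30m = 03:30 local.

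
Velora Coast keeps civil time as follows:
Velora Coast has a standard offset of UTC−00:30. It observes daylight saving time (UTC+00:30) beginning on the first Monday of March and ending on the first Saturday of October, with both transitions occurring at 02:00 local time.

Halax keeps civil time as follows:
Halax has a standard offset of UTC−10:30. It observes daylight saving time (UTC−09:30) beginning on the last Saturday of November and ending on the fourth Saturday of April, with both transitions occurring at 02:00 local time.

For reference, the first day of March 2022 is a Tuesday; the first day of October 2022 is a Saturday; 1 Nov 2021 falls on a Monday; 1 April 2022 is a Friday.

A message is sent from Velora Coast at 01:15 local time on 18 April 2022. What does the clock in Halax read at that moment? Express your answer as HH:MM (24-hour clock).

1 March 2022 is a Tuesday, so the first Monday is March 7.
1 October 2022 is a Saturday, so the first Saturday is October 1.
18 April 2022 falls between 7 March and 1 October, so daylight saving is in effect and Velora Coast is at UTC+00:30.
01:15 Velora Coast − 0h30m = 00:45 UTC.
1 November 2021 is a Monday, so Saturdays fall on 6, 13, 20, 27; the last is November 27.
1 April 2022 is a Friday, so the first Saturday is April 2 and the fourth is April 23.
At the standard offset (UTC−10:30), 00:45 UTC − 10h30m = 14:15 Halax standard time (rolling into the previous day, 17 April 2022).
The standard-time date in Halax, 17 April 2022, lies within the daylight-saving period (27 November 2021 – 23 April 2022), so Halax is on daylight time, UTC−09:30.
00:45 UTC − 9h30m = 15:15 Halax (rolling into the previous day, 17 April 2022).

15:15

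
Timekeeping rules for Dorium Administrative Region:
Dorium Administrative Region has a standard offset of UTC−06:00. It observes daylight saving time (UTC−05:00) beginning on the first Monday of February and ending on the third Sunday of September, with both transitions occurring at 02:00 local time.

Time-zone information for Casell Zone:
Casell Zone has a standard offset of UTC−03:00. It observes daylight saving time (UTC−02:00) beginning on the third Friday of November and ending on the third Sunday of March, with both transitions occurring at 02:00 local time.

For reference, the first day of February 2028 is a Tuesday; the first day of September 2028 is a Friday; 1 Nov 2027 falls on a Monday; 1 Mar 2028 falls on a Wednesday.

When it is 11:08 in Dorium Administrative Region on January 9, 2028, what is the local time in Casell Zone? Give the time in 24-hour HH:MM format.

1 February 2028 is a Tuesday, so the first Monday is February 7.
1 September 2028 is a Friday, so the first Sunday is September 3 and the third is September 17.
Daylight saving runs 7 February – 17 September; January 9, 2028 is outside that window, so Dorium Administrative Region is on standard time at UTC−06:00.
11:08 Dorium Administrative Region + 6h = 17:08 UTC.
1 November 2027 is a Monday, so the first Friday is November 5 and the third is November 19.
1 March 2028 is a Wednesday, so the first Sunday is March 5 and the third is March 19.
At the standard offset (UTC−03:00), 17:08 UTC − 3h = 14:08 Casell Zone standard time.
Daylight saving runs 19 November 2027 – 19 March 2028; the standard-time date in Casell Zone, January 9, 2028, is inside that window, so Casell Zone is at UTC−02:00.
17:08 UTC − 2h = 15:08 Casell Zone.

15:08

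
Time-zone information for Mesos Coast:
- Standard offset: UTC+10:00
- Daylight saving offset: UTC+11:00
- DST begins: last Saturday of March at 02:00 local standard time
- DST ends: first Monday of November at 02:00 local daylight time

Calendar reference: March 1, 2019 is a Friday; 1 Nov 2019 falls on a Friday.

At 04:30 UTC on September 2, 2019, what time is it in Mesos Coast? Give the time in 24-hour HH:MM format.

1 March 2019 is a Friday, so Saturdays fall on 2, 9, 16, 23, 30; the last is March 30.
1 November 2019 is a Friday, so the first Monday is November 4.
At the standard offset (UTC+10:00), 04:30 UTC + 10h = 14:30 Mesos Coast standard time.
The standard-time date in Mesos Coast, September 2, 2019, falls between 30 March and 4 November, so daylight saving is in effect and Mesos Coast is at UTC+11:00.
04:30 UTC + 11h = 15:30 local.

15:30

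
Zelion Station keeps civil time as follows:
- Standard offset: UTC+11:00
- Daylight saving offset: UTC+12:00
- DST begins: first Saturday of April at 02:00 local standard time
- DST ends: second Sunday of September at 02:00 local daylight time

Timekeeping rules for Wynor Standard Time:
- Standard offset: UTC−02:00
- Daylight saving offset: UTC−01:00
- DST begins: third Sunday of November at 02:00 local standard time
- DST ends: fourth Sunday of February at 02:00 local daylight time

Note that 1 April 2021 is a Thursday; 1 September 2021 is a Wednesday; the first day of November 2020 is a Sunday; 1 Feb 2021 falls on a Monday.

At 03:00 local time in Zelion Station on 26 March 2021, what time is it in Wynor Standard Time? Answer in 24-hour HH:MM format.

1 April 2021 is a Thursday, so the first Saturday is April 3.
1 September 2021 is a Wednesday, so the first Sunday is September 5 and the second is September 12.
26 March 2021 is outside the daylight-saving period (3 April – 12 September), so Zelion Station is on standard time, UTC+11:00.
03:00 Zelion Station − 11h = 16:00 UTC (rolling into the previous day, 25 March 2021).
1 November 2020 is a Sunday, so the first Sunday is November 1 and the third is November 15.
1 February 2021 is a Monday, so the first Sunday is February 7 and the fourth is February 28.
At the standard offset (UTC−02:00), 16:00 UTC − 2h = 14:00 Wynor Standard Time standard time.
The standard-time date in Wynor Standard Time, 25 March 2021, does not fall between 15 November 2020 and 28 February 2021, so daylight saving is not in effect and Wynor Standard Time is at UTC−02:00.
16:00 UTC − 2h = 14:00 Wynor Standard Time.

14:00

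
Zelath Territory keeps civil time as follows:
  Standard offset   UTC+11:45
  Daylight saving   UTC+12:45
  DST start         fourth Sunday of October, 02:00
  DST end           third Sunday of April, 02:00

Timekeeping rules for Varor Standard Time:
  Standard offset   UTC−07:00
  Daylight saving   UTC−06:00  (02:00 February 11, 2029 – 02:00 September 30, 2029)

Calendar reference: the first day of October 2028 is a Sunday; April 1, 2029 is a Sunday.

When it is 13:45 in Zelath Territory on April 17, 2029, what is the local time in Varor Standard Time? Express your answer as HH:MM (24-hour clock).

1 October 2028 is a Sunday, so the first Sunday is October 1 and the fourth is October 22.
1 April 2029 is a Sunday, so the first Sunday is April 1 and the third is April 15.
April 17, 2029 is outside the daylight-saving period (22 October 2028 – 15 April 2029), so Zelath Territory is on standard time, UTC+11:45.
13:45 Zelath Territory − 11h45m = 02:00 UTC.
At the standard offset (UTC−07:00), 02:00 UTC − 7h = 19:00 Varor Standard Time standard time (rolling into the previous day, 16 April 2029).
The standard-time date in Varor Standard Time, April 16, 2029, lies within the daylight-saving period (11 February – 30 September), so Varor Standard Time is on daylight time, UTC−06:00.
02:00 UTC − 6h = 20:00 Varor Standard Time (rolling into the previous day, 16 April 2029).

20:00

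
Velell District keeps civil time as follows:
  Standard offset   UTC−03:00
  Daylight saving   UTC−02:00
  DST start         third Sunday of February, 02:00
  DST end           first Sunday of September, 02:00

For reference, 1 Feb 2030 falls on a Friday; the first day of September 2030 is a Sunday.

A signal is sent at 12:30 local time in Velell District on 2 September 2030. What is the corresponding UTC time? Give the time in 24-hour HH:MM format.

1 February 2030 is a Friday, so the first Sunday is February 3 and the third is February 17.
1 September 2030 is a Sunday, so the first Sunday is September 1.
2 September 2030 is outside the daylight-saving period (17 February – 1 September), so Velell District is on standard time, UTC−03:00.
12:30 local + 3h = 15:30 UTC.

15:30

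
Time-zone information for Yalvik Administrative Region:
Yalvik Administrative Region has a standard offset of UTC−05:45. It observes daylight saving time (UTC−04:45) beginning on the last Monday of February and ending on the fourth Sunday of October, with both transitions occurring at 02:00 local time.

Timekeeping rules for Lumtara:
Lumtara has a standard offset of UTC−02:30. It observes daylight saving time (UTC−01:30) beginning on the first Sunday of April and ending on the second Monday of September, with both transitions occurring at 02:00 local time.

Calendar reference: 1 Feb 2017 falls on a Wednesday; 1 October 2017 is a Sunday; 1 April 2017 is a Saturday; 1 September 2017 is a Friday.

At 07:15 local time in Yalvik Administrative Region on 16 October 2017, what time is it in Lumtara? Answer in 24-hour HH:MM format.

09:30

1 February 2017 is a Wednesday, so Mondays fall on 6, 13, 20, 27; the last is February 27.
1 October 2017 is a Sunday, so the first Sunday is October 1 and the fourth is October 22.
16 October 2017 lies within the daylight-saving period (27 February – 22 October), so Yalvik Administrative Region is on daylight time, UTC−04:45.
07:15 Yalvik Administrative Region + 4h45m = 12:00 UTC.
1 April 2017 is a Saturday, so the first Sunday is April 2.
1 September 2017 is a Friday, so the first Monday is September 4 and the second is September 11.
At the standard offset (UTC−02:30), 12:00 UTC − 2h30m = 09:30 Lumtara standard time.
The standard-time date in Lumtara, 16 October 2017, does not fall between 2 April and 11 September, so daylight saving is not in effect and Lumtara is at UTC−02:30.
12:00 UTC − 2h30m = 09:30 Lumtara.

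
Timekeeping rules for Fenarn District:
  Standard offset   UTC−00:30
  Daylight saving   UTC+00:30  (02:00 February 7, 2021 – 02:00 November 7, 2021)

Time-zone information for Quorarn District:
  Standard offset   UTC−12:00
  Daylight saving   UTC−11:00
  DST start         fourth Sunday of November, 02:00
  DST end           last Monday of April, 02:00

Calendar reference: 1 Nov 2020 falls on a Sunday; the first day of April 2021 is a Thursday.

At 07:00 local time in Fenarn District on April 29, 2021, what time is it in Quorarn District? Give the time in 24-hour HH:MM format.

April 29, 2021 falls between 7 February and 7 November, so daylight saving is in effect and Fenarn District is at UTC+00:30.
07:00 Fenarn District − 0h30m = 06:30 UTC.
1 November 2020 is a Sunday, so the first Sunday is November 1 and the fourth is November 22.
1 April 2021 is a Thursday, so Mondays fall on 5, 12, 19, 26; the last is April 26.
At the standard offset (UTC−12:00), 06:30 UTC − 12h = 18:30 Quorarn District standard time (rolling into the previous day, 28 April 2021).
The standard-time date in Quorarn District, April 28, 2021, is outside the daylight-saving period (22 November 2020 – 26 April 2021), so Quorarn District is on standard time, UTC−12:00.
06:30 UTC − 12h = 18:30 Quorarn District (rolling into the previous day, 28 April 2021).

18:30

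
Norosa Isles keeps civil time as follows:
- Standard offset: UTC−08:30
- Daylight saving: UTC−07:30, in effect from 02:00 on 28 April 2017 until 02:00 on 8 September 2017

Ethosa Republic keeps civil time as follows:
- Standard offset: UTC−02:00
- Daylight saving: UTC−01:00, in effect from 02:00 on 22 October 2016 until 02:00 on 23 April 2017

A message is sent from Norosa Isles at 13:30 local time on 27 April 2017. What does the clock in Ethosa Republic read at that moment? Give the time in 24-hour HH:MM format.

27 April 2017 does not fall between 28 April and 8 September, so daylight saving is not in effect and Norosa Isles is at UTC−08:30.
13:30 Norosa Isles + 8h30m = 22:00 UTC.
At the standard offset (UTC−02:00), 22:00 UTC − 2h = 20:00 Ethosa Republic standard time.
Daylight saving runs 22 October 2016 – 23 April 2017; the standard-time date in Ethosa Republic, 27 April 2017, is outside that window, so Ethosa Republic is on standard time at UTC−02:00.
22:00 UTC − 2h = 20:00 Ethosa Republic.

20:00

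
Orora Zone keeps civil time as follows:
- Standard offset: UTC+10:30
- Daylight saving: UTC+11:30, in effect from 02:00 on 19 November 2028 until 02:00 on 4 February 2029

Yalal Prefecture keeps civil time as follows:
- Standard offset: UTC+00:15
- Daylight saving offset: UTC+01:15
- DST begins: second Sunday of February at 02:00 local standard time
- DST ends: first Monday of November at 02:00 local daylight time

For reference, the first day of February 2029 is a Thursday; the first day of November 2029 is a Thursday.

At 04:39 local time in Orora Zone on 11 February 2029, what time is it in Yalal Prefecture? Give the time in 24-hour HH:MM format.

Daylight saving runs 19 November 2028 – 4 February 2029; 11 February 2029 is outside that window, so Orora Zone is on standard time at UTC+10:30.
04:39 Orora Zone − 10h30m = 18:09 UTC (rolling into the previous day, 10 February 2029).
1 February 2029 is a Thursday, so the first Sunday is February 4 and the second is February 11.
1 November 2029 is a Thursday, so the first Monday is November 5.
At the standard offset (UTC+00:15), 18:09 UTC + 0h15m = 18:24 Yalal Prefecture standard time.
The standard-time date in Yalal Prefecture, 10 February 2029, does not fall between 11 February and 5 November, so daylight saving is not in effect and Yalal Prefecture is at UTC+00:15.
18:09 UTC + 0h15m = 18:24 Yalal Prefecture.

18:24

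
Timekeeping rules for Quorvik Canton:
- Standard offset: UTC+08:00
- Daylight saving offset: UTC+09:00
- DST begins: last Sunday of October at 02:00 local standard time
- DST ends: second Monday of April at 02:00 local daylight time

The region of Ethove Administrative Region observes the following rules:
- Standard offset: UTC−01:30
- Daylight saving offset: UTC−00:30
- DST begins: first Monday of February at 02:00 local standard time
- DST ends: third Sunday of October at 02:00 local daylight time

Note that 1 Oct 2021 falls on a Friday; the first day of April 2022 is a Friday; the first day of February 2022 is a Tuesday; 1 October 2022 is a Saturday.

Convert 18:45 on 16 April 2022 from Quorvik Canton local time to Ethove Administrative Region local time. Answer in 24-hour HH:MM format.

10:15

1 October 2021 is a Friday, so Sundays fall on 3, 10, 17, 24, 31; the last is October 31.
1 April 2022 is a Friday, so the first Monday is April 4 and the second is April 11.
16 April 2022 is outside the daylight-saving period (31 October 2021 – 11 April 2022), so Quorvik Canton is on standard time, UTC+08:00.
18:45 Quorvik Canton − 8h = 10:45 UTC.
1 February 2022 is a Tuesday, so the first Monday is February 7.
1 October 2022 is a Saturday, so the first Sunday is October 2 and the third is October 16.
At the standard offset (UTC−01:30), 10:45 UTC − 1h30m = 09:15 Ethove Administrative Region standard time.
The standard-time date in Ethove Administrative Region, 16 April 2022, lies within the daylight-saving period (7 February – 16 October), so Ethove Administrative Region is on daylight time, UTC−00:30.
10:45 UTC − 0h30m = 10:15 Ethove Administrative Region.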